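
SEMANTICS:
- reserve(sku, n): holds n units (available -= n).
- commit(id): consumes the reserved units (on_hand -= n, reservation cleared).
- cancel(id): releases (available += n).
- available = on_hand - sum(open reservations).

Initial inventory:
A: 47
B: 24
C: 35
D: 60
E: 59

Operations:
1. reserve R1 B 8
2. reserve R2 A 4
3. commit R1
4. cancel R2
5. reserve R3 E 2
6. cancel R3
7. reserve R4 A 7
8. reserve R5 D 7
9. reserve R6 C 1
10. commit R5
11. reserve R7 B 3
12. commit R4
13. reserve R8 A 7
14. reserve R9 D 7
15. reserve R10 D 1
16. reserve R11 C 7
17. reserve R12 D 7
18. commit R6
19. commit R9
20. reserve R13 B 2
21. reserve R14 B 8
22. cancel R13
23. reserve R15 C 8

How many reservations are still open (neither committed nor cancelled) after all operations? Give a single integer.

Answer: 7

Derivation:
Step 1: reserve R1 B 8 -> on_hand[A=47 B=24 C=35 D=60 E=59] avail[A=47 B=16 C=35 D=60 E=59] open={R1}
Step 2: reserve R2 A 4 -> on_hand[A=47 B=24 C=35 D=60 E=59] avail[A=43 B=16 C=35 D=60 E=59] open={R1,R2}
Step 3: commit R1 -> on_hand[A=47 B=16 C=35 D=60 E=59] avail[A=43 B=16 C=35 D=60 E=59] open={R2}
Step 4: cancel R2 -> on_hand[A=47 B=16 C=35 D=60 E=59] avail[A=47 B=16 C=35 D=60 E=59] open={}
Step 5: reserve R3 E 2 -> on_hand[A=47 B=16 C=35 D=60 E=59] avail[A=47 B=16 C=35 D=60 E=57] open={R3}
Step 6: cancel R3 -> on_hand[A=47 B=16 C=35 D=60 E=59] avail[A=47 B=16 C=35 D=60 E=59] open={}
Step 7: reserve R4 A 7 -> on_hand[A=47 B=16 C=35 D=60 E=59] avail[A=40 B=16 C=35 D=60 E=59] open={R4}
Step 8: reserve R5 D 7 -> on_hand[A=47 B=16 C=35 D=60 E=59] avail[A=40 B=16 C=35 D=53 E=59] open={R4,R5}
Step 9: reserve R6 C 1 -> on_hand[A=47 B=16 C=35 D=60 E=59] avail[A=40 B=16 C=34 D=53 E=59] open={R4,R5,R6}
Step 10: commit R5 -> on_hand[A=47 B=16 C=35 D=53 E=59] avail[A=40 B=16 C=34 D=53 E=59] open={R4,R6}
Step 11: reserve R7 B 3 -> on_hand[A=47 B=16 C=35 D=53 E=59] avail[A=40 B=13 C=34 D=53 E=59] open={R4,R6,R7}
Step 12: commit R4 -> on_hand[A=40 B=16 C=35 D=53 E=59] avail[A=40 B=13 C=34 D=53 E=59] open={R6,R7}
Step 13: reserve R8 A 7 -> on_hand[A=40 B=16 C=35 D=53 E=59] avail[A=33 B=13 C=34 D=53 E=59] open={R6,R7,R8}
Step 14: reserve R9 D 7 -> on_hand[A=40 B=16 C=35 D=53 E=59] avail[A=33 B=13 C=34 D=46 E=59] open={R6,R7,R8,R9}
Step 15: reserve R10 D 1 -> on_hand[A=40 B=16 C=35 D=53 E=59] avail[A=33 B=13 C=34 D=45 E=59] open={R10,R6,R7,R8,R9}
Step 16: reserve R11 C 7 -> on_hand[A=40 B=16 C=35 D=53 E=59] avail[A=33 B=13 C=27 D=45 E=59] open={R10,R11,R6,R7,R8,R9}
Step 17: reserve R12 D 7 -> on_hand[A=40 B=16 C=35 D=53 E=59] avail[A=33 B=13 C=27 D=38 E=59] open={R10,R11,R12,R6,R7,R8,R9}
Step 18: commit R6 -> on_hand[A=40 B=16 C=34 D=53 E=59] avail[A=33 B=13 C=27 D=38 E=59] open={R10,R11,R12,R7,R8,R9}
Step 19: commit R9 -> on_hand[A=40 B=16 C=34 D=46 E=59] avail[A=33 B=13 C=27 D=38 E=59] open={R10,R11,R12,R7,R8}
Step 20: reserve R13 B 2 -> on_hand[A=40 B=16 C=34 D=46 E=59] avail[A=33 B=11 C=27 D=38 E=59] open={R10,R11,R12,R13,R7,R8}
Step 21: reserve R14 B 8 -> on_hand[A=40 B=16 C=34 D=46 E=59] avail[A=33 B=3 C=27 D=38 E=59] open={R10,R11,R12,R13,R14,R7,R8}
Step 22: cancel R13 -> on_hand[A=40 B=16 C=34 D=46 E=59] avail[A=33 B=5 C=27 D=38 E=59] open={R10,R11,R12,R14,R7,R8}
Step 23: reserve R15 C 8 -> on_hand[A=40 B=16 C=34 D=46 E=59] avail[A=33 B=5 C=19 D=38 E=59] open={R10,R11,R12,R14,R15,R7,R8}
Open reservations: ['R10', 'R11', 'R12', 'R14', 'R15', 'R7', 'R8'] -> 7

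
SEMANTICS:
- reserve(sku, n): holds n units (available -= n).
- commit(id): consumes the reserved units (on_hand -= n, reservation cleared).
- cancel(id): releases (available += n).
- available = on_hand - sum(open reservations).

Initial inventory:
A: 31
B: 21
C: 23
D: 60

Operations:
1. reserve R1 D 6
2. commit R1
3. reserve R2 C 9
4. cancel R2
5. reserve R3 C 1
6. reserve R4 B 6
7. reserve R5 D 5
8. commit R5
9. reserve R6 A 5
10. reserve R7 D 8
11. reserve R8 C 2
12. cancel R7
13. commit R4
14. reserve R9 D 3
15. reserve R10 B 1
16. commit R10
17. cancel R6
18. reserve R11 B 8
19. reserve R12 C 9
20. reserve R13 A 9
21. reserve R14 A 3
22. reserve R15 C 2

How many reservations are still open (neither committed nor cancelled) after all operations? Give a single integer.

Step 1: reserve R1 D 6 -> on_hand[A=31 B=21 C=23 D=60] avail[A=31 B=21 C=23 D=54] open={R1}
Step 2: commit R1 -> on_hand[A=31 B=21 C=23 D=54] avail[A=31 B=21 C=23 D=54] open={}
Step 3: reserve R2 C 9 -> on_hand[A=31 B=21 C=23 D=54] avail[A=31 B=21 C=14 D=54] open={R2}
Step 4: cancel R2 -> on_hand[A=31 B=21 C=23 D=54] avail[A=31 B=21 C=23 D=54] open={}
Step 5: reserve R3 C 1 -> on_hand[A=31 B=21 C=23 D=54] avail[A=31 B=21 C=22 D=54] open={R3}
Step 6: reserve R4 B 6 -> on_hand[A=31 B=21 C=23 D=54] avail[A=31 B=15 C=22 D=54] open={R3,R4}
Step 7: reserve R5 D 5 -> on_hand[A=31 B=21 C=23 D=54] avail[A=31 B=15 C=22 D=49] open={R3,R4,R5}
Step 8: commit R5 -> on_hand[A=31 B=21 C=23 D=49] avail[A=31 B=15 C=22 D=49] open={R3,R4}
Step 9: reserve R6 A 5 -> on_hand[A=31 B=21 C=23 D=49] avail[A=26 B=15 C=22 D=49] open={R3,R4,R6}
Step 10: reserve R7 D 8 -> on_hand[A=31 B=21 C=23 D=49] avail[A=26 B=15 C=22 D=41] open={R3,R4,R6,R7}
Step 11: reserve R8 C 2 -> on_hand[A=31 B=21 C=23 D=49] avail[A=26 B=15 C=20 D=41] open={R3,R4,R6,R7,R8}
Step 12: cancel R7 -> on_hand[A=31 B=21 C=23 D=49] avail[A=26 B=15 C=20 D=49] open={R3,R4,R6,R8}
Step 13: commit R4 -> on_hand[A=31 B=15 C=23 D=49] avail[A=26 B=15 C=20 D=49] open={R3,R6,R8}
Step 14: reserve R9 D 3 -> on_hand[A=31 B=15 C=23 D=49] avail[A=26 B=15 C=20 D=46] open={R3,R6,R8,R9}
Step 15: reserve R10 B 1 -> on_hand[A=31 B=15 C=23 D=49] avail[A=26 B=14 C=20 D=46] open={R10,R3,R6,R8,R9}
Step 16: commit R10 -> on_hand[A=31 B=14 C=23 D=49] avail[A=26 B=14 C=20 D=46] open={R3,R6,R8,R9}
Step 17: cancel R6 -> on_hand[A=31 B=14 C=23 D=49] avail[A=31 B=14 C=20 D=46] open={R3,R8,R9}
Step 18: reserve R11 B 8 -> on_hand[A=31 B=14 C=23 D=49] avail[A=31 B=6 C=20 D=46] open={R11,R3,R8,R9}
Step 19: reserve R12 C 9 -> on_hand[A=31 B=14 C=23 D=49] avail[A=31 B=6 C=11 D=46] open={R11,R12,R3,R8,R9}
Step 20: reserve R13 A 9 -> on_hand[A=31 B=14 C=23 D=49] avail[A=22 B=6 C=11 D=46] open={R11,R12,R13,R3,R8,R9}
Step 21: reserve R14 A 3 -> on_hand[A=31 B=14 C=23 D=49] avail[A=19 B=6 C=11 D=46] open={R11,R12,R13,R14,R3,R8,R9}
Step 22: reserve R15 C 2 -> on_hand[A=31 B=14 C=23 D=49] avail[A=19 B=6 C=9 D=46] open={R11,R12,R13,R14,R15,R3,R8,R9}
Open reservations: ['R11', 'R12', 'R13', 'R14', 'R15', 'R3', 'R8', 'R9'] -> 8

Answer: 8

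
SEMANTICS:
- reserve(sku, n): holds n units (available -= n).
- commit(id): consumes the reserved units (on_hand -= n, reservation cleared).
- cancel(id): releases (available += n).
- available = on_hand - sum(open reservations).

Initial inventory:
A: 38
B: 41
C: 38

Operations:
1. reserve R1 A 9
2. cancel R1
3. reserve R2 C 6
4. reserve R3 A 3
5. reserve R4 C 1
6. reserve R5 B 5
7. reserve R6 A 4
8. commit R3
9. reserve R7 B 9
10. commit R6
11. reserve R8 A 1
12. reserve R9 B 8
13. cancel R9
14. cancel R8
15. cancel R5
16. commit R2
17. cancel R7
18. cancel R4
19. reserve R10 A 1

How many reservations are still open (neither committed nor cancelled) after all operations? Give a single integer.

Step 1: reserve R1 A 9 -> on_hand[A=38 B=41 C=38] avail[A=29 B=41 C=38] open={R1}
Step 2: cancel R1 -> on_hand[A=38 B=41 C=38] avail[A=38 B=41 C=38] open={}
Step 3: reserve R2 C 6 -> on_hand[A=38 B=41 C=38] avail[A=38 B=41 C=32] open={R2}
Step 4: reserve R3 A 3 -> on_hand[A=38 B=41 C=38] avail[A=35 B=41 C=32] open={R2,R3}
Step 5: reserve R4 C 1 -> on_hand[A=38 B=41 C=38] avail[A=35 B=41 C=31] open={R2,R3,R4}
Step 6: reserve R5 B 5 -> on_hand[A=38 B=41 C=38] avail[A=35 B=36 C=31] open={R2,R3,R4,R5}
Step 7: reserve R6 A 4 -> on_hand[A=38 B=41 C=38] avail[A=31 B=36 C=31] open={R2,R3,R4,R5,R6}
Step 8: commit R3 -> on_hand[A=35 B=41 C=38] avail[A=31 B=36 C=31] open={R2,R4,R5,R6}
Step 9: reserve R7 B 9 -> on_hand[A=35 B=41 C=38] avail[A=31 B=27 C=31] open={R2,R4,R5,R6,R7}
Step 10: commit R6 -> on_hand[A=31 B=41 C=38] avail[A=31 B=27 C=31] open={R2,R4,R5,R7}
Step 11: reserve R8 A 1 -> on_hand[A=31 B=41 C=38] avail[A=30 B=27 C=31] open={R2,R4,R5,R7,R8}
Step 12: reserve R9 B 8 -> on_hand[A=31 B=41 C=38] avail[A=30 B=19 C=31] open={R2,R4,R5,R7,R8,R9}
Step 13: cancel R9 -> on_hand[A=31 B=41 C=38] avail[A=30 B=27 C=31] open={R2,R4,R5,R7,R8}
Step 14: cancel R8 -> on_hand[A=31 B=41 C=38] avail[A=31 B=27 C=31] open={R2,R4,R5,R7}
Step 15: cancel R5 -> on_hand[A=31 B=41 C=38] avail[A=31 B=32 C=31] open={R2,R4,R7}
Step 16: commit R2 -> on_hand[A=31 B=41 C=32] avail[A=31 B=32 C=31] open={R4,R7}
Step 17: cancel R7 -> on_hand[A=31 B=41 C=32] avail[A=31 B=41 C=31] open={R4}
Step 18: cancel R4 -> on_hand[A=31 B=41 C=32] avail[A=31 B=41 C=32] open={}
Step 19: reserve R10 A 1 -> on_hand[A=31 B=41 C=32] avail[A=30 B=41 C=32] open={R10}
Open reservations: ['R10'] -> 1

Answer: 1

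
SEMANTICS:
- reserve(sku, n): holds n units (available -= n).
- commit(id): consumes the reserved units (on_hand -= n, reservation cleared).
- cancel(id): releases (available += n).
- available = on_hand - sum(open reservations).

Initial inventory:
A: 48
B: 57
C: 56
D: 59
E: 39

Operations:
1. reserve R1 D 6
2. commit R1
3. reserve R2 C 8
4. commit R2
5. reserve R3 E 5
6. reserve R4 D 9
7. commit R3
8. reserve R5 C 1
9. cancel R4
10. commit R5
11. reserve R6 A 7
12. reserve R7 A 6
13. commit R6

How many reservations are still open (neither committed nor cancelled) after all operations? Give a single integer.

Step 1: reserve R1 D 6 -> on_hand[A=48 B=57 C=56 D=59 E=39] avail[A=48 B=57 C=56 D=53 E=39] open={R1}
Step 2: commit R1 -> on_hand[A=48 B=57 C=56 D=53 E=39] avail[A=48 B=57 C=56 D=53 E=39] open={}
Step 3: reserve R2 C 8 -> on_hand[A=48 B=57 C=56 D=53 E=39] avail[A=48 B=57 C=48 D=53 E=39] open={R2}
Step 4: commit R2 -> on_hand[A=48 B=57 C=48 D=53 E=39] avail[A=48 B=57 C=48 D=53 E=39] open={}
Step 5: reserve R3 E 5 -> on_hand[A=48 B=57 C=48 D=53 E=39] avail[A=48 B=57 C=48 D=53 E=34] open={R3}
Step 6: reserve R4 D 9 -> on_hand[A=48 B=57 C=48 D=53 E=39] avail[A=48 B=57 C=48 D=44 E=34] open={R3,R4}
Step 7: commit R3 -> on_hand[A=48 B=57 C=48 D=53 E=34] avail[A=48 B=57 C=48 D=44 E=34] open={R4}
Step 8: reserve R5 C 1 -> on_hand[A=48 B=57 C=48 D=53 E=34] avail[A=48 B=57 C=47 D=44 E=34] open={R4,R5}
Step 9: cancel R4 -> on_hand[A=48 B=57 C=48 D=53 E=34] avail[A=48 B=57 C=47 D=53 E=34] open={R5}
Step 10: commit R5 -> on_hand[A=48 B=57 C=47 D=53 E=34] avail[A=48 B=57 C=47 D=53 E=34] open={}
Step 11: reserve R6 A 7 -> on_hand[A=48 B=57 C=47 D=53 E=34] avail[A=41 B=57 C=47 D=53 E=34] open={R6}
Step 12: reserve R7 A 6 -> on_hand[A=48 B=57 C=47 D=53 E=34] avail[A=35 B=57 C=47 D=53 E=34] open={R6,R7}
Step 13: commit R6 -> on_hand[A=41 B=57 C=47 D=53 E=34] avail[A=35 B=57 C=47 D=53 E=34] open={R7}
Open reservations: ['R7'] -> 1

Answer: 1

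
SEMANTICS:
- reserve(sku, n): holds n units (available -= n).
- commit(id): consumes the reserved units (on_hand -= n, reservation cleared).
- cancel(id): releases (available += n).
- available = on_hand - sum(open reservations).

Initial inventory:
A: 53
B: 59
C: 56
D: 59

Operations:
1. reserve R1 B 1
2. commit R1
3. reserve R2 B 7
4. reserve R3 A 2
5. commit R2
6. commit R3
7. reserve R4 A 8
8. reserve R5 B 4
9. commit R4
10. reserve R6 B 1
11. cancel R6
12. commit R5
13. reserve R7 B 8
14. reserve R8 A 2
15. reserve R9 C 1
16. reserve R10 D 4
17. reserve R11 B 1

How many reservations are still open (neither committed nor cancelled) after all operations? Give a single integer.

Answer: 5

Derivation:
Step 1: reserve R1 B 1 -> on_hand[A=53 B=59 C=56 D=59] avail[A=53 B=58 C=56 D=59] open={R1}
Step 2: commit R1 -> on_hand[A=53 B=58 C=56 D=59] avail[A=53 B=58 C=56 D=59] open={}
Step 3: reserve R2 B 7 -> on_hand[A=53 B=58 C=56 D=59] avail[A=53 B=51 C=56 D=59] open={R2}
Step 4: reserve R3 A 2 -> on_hand[A=53 B=58 C=56 D=59] avail[A=51 B=51 C=56 D=59] open={R2,R3}
Step 5: commit R2 -> on_hand[A=53 B=51 C=56 D=59] avail[A=51 B=51 C=56 D=59] open={R3}
Step 6: commit R3 -> on_hand[A=51 B=51 C=56 D=59] avail[A=51 B=51 C=56 D=59] open={}
Step 7: reserve R4 A 8 -> on_hand[A=51 B=51 C=56 D=59] avail[A=43 B=51 C=56 D=59] open={R4}
Step 8: reserve R5 B 4 -> on_hand[A=51 B=51 C=56 D=59] avail[A=43 B=47 C=56 D=59] open={R4,R5}
Step 9: commit R4 -> on_hand[A=43 B=51 C=56 D=59] avail[A=43 B=47 C=56 D=59] open={R5}
Step 10: reserve R6 B 1 -> on_hand[A=43 B=51 C=56 D=59] avail[A=43 B=46 C=56 D=59] open={R5,R6}
Step 11: cancel R6 -> on_hand[A=43 B=51 C=56 D=59] avail[A=43 B=47 C=56 D=59] open={R5}
Step 12: commit R5 -> on_hand[A=43 B=47 C=56 D=59] avail[A=43 B=47 C=56 D=59] open={}
Step 13: reserve R7 B 8 -> on_hand[A=43 B=47 C=56 D=59] avail[A=43 B=39 C=56 D=59] open={R7}
Step 14: reserve R8 A 2 -> on_hand[A=43 B=47 C=56 D=59] avail[A=41 B=39 C=56 D=59] open={R7,R8}
Step 15: reserve R9 C 1 -> on_hand[A=43 B=47 C=56 D=59] avail[A=41 B=39 C=55 D=59] open={R7,R8,R9}
Step 16: reserve R10 D 4 -> on_hand[A=43 B=47 C=56 D=59] avail[A=41 B=39 C=55 D=55] open={R10,R7,R8,R9}
Step 17: reserve R11 B 1 -> on_hand[A=43 B=47 C=56 D=59] avail[A=41 B=38 C=55 D=55] open={R10,R11,R7,R8,R9}
Open reservations: ['R10', 'R11', 'R7', 'R8', 'R9'] -> 5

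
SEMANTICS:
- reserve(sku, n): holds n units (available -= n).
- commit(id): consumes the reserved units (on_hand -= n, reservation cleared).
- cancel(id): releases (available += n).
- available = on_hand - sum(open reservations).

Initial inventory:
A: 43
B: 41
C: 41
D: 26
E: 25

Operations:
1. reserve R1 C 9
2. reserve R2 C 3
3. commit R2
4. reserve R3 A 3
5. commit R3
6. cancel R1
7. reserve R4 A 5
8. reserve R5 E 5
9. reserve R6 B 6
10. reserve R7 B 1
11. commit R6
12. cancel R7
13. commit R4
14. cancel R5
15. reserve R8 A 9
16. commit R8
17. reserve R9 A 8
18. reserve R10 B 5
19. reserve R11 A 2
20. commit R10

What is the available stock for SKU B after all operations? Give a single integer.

Step 1: reserve R1 C 9 -> on_hand[A=43 B=41 C=41 D=26 E=25] avail[A=43 B=41 C=32 D=26 E=25] open={R1}
Step 2: reserve R2 C 3 -> on_hand[A=43 B=41 C=41 D=26 E=25] avail[A=43 B=41 C=29 D=26 E=25] open={R1,R2}
Step 3: commit R2 -> on_hand[A=43 B=41 C=38 D=26 E=25] avail[A=43 B=41 C=29 D=26 E=25] open={R1}
Step 4: reserve R3 A 3 -> on_hand[A=43 B=41 C=38 D=26 E=25] avail[A=40 B=41 C=29 D=26 E=25] open={R1,R3}
Step 5: commit R3 -> on_hand[A=40 B=41 C=38 D=26 E=25] avail[A=40 B=41 C=29 D=26 E=25] open={R1}
Step 6: cancel R1 -> on_hand[A=40 B=41 C=38 D=26 E=25] avail[A=40 B=41 C=38 D=26 E=25] open={}
Step 7: reserve R4 A 5 -> on_hand[A=40 B=41 C=38 D=26 E=25] avail[A=35 B=41 C=38 D=26 E=25] open={R4}
Step 8: reserve R5 E 5 -> on_hand[A=40 B=41 C=38 D=26 E=25] avail[A=35 B=41 C=38 D=26 E=20] open={R4,R5}
Step 9: reserve R6 B 6 -> on_hand[A=40 B=41 C=38 D=26 E=25] avail[A=35 B=35 C=38 D=26 E=20] open={R4,R5,R6}
Step 10: reserve R7 B 1 -> on_hand[A=40 B=41 C=38 D=26 E=25] avail[A=35 B=34 C=38 D=26 E=20] open={R4,R5,R6,R7}
Step 11: commit R6 -> on_hand[A=40 B=35 C=38 D=26 E=25] avail[A=35 B=34 C=38 D=26 E=20] open={R4,R5,R7}
Step 12: cancel R7 -> on_hand[A=40 B=35 C=38 D=26 E=25] avail[A=35 B=35 C=38 D=26 E=20] open={R4,R5}
Step 13: commit R4 -> on_hand[A=35 B=35 C=38 D=26 E=25] avail[A=35 B=35 C=38 D=26 E=20] open={R5}
Step 14: cancel R5 -> on_hand[A=35 B=35 C=38 D=26 E=25] avail[A=35 B=35 C=38 D=26 E=25] open={}
Step 15: reserve R8 A 9 -> on_hand[A=35 B=35 C=38 D=26 E=25] avail[A=26 B=35 C=38 D=26 E=25] open={R8}
Step 16: commit R8 -> on_hand[A=26 B=35 C=38 D=26 E=25] avail[A=26 B=35 C=38 D=26 E=25] open={}
Step 17: reserve R9 A 8 -> on_hand[A=26 B=35 C=38 D=26 E=25] avail[A=18 B=35 C=38 D=26 E=25] open={R9}
Step 18: reserve R10 B 5 -> on_hand[A=26 B=35 C=38 D=26 E=25] avail[A=18 B=30 C=38 D=26 E=25] open={R10,R9}
Step 19: reserve R11 A 2 -> on_hand[A=26 B=35 C=38 D=26 E=25] avail[A=16 B=30 C=38 D=26 E=25] open={R10,R11,R9}
Step 20: commit R10 -> on_hand[A=26 B=30 C=38 D=26 E=25] avail[A=16 B=30 C=38 D=26 E=25] open={R11,R9}
Final available[B] = 30

Answer: 30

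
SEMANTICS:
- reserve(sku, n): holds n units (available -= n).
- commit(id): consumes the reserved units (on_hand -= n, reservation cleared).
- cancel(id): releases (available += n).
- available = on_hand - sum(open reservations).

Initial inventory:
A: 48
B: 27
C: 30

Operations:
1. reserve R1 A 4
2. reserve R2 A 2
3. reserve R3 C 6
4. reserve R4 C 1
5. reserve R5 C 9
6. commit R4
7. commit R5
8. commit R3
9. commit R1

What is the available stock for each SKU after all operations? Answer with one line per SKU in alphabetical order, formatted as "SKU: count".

Answer: A: 42
B: 27
C: 14

Derivation:
Step 1: reserve R1 A 4 -> on_hand[A=48 B=27 C=30] avail[A=44 B=27 C=30] open={R1}
Step 2: reserve R2 A 2 -> on_hand[A=48 B=27 C=30] avail[A=42 B=27 C=30] open={R1,R2}
Step 3: reserve R3 C 6 -> on_hand[A=48 B=27 C=30] avail[A=42 B=27 C=24] open={R1,R2,R3}
Step 4: reserve R4 C 1 -> on_hand[A=48 B=27 C=30] avail[A=42 B=27 C=23] open={R1,R2,R3,R4}
Step 5: reserve R5 C 9 -> on_hand[A=48 B=27 C=30] avail[A=42 B=27 C=14] open={R1,R2,R3,R4,R5}
Step 6: commit R4 -> on_hand[A=48 B=27 C=29] avail[A=42 B=27 C=14] open={R1,R2,R3,R5}
Step 7: commit R5 -> on_hand[A=48 B=27 C=20] avail[A=42 B=27 C=14] open={R1,R2,R3}
Step 8: commit R3 -> on_hand[A=48 B=27 C=14] avail[A=42 B=27 C=14] open={R1,R2}
Step 9: commit R1 -> on_hand[A=44 B=27 C=14] avail[A=42 B=27 C=14] open={R2}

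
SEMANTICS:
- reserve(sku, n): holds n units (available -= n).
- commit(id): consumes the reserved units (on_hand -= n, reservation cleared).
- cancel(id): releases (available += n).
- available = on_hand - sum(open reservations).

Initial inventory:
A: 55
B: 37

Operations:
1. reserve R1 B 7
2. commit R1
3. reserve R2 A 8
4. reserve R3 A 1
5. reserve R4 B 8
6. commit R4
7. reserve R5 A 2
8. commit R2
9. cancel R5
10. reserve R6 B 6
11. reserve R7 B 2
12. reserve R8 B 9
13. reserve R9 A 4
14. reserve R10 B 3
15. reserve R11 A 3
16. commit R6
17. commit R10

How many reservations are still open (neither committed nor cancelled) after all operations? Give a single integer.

Answer: 5

Derivation:
Step 1: reserve R1 B 7 -> on_hand[A=55 B=37] avail[A=55 B=30] open={R1}
Step 2: commit R1 -> on_hand[A=55 B=30] avail[A=55 B=30] open={}
Step 3: reserve R2 A 8 -> on_hand[A=55 B=30] avail[A=47 B=30] open={R2}
Step 4: reserve R3 A 1 -> on_hand[A=55 B=30] avail[A=46 B=30] open={R2,R3}
Step 5: reserve R4 B 8 -> on_hand[A=55 B=30] avail[A=46 B=22] open={R2,R3,R4}
Step 6: commit R4 -> on_hand[A=55 B=22] avail[A=46 B=22] open={R2,R3}
Step 7: reserve R5 A 2 -> on_hand[A=55 B=22] avail[A=44 B=22] open={R2,R3,R5}
Step 8: commit R2 -> on_hand[A=47 B=22] avail[A=44 B=22] open={R3,R5}
Step 9: cancel R5 -> on_hand[A=47 B=22] avail[A=46 B=22] open={R3}
Step 10: reserve R6 B 6 -> on_hand[A=47 B=22] avail[A=46 B=16] open={R3,R6}
Step 11: reserve R7 B 2 -> on_hand[A=47 B=22] avail[A=46 B=14] open={R3,R6,R7}
Step 12: reserve R8 B 9 -> on_hand[A=47 B=22] avail[A=46 B=5] open={R3,R6,R7,R8}
Step 13: reserve R9 A 4 -> on_hand[A=47 B=22] avail[A=42 B=5] open={R3,R6,R7,R8,R9}
Step 14: reserve R10 B 3 -> on_hand[A=47 B=22] avail[A=42 B=2] open={R10,R3,R6,R7,R8,R9}
Step 15: reserve R11 A 3 -> on_hand[A=47 B=22] avail[A=39 B=2] open={R10,R11,R3,R6,R7,R8,R9}
Step 16: commit R6 -> on_hand[A=47 B=16] avail[A=39 B=2] open={R10,R11,R3,R7,R8,R9}
Step 17: commit R10 -> on_hand[A=47 B=13] avail[A=39 B=2] open={R11,R3,R7,R8,R9}
Open reservations: ['R11', 'R3', 'R7', 'R8', 'R9'] -> 5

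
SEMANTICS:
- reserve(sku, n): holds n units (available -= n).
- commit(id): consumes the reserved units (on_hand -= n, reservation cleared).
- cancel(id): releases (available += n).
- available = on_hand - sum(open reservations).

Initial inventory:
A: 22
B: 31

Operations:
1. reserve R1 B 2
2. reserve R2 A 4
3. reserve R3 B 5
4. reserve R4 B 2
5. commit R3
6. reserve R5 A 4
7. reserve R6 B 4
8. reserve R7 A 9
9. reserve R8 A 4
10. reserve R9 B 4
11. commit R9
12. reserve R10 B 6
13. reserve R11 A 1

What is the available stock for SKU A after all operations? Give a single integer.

Step 1: reserve R1 B 2 -> on_hand[A=22 B=31] avail[A=22 B=29] open={R1}
Step 2: reserve R2 A 4 -> on_hand[A=22 B=31] avail[A=18 B=29] open={R1,R2}
Step 3: reserve R3 B 5 -> on_hand[A=22 B=31] avail[A=18 B=24] open={R1,R2,R3}
Step 4: reserve R4 B 2 -> on_hand[A=22 B=31] avail[A=18 B=22] open={R1,R2,R3,R4}
Step 5: commit R3 -> on_hand[A=22 B=26] avail[A=18 B=22] open={R1,R2,R4}
Step 6: reserve R5 A 4 -> on_hand[A=22 B=26] avail[A=14 B=22] open={R1,R2,R4,R5}
Step 7: reserve R6 B 4 -> on_hand[A=22 B=26] avail[A=14 B=18] open={R1,R2,R4,R5,R6}
Step 8: reserve R7 A 9 -> on_hand[A=22 B=26] avail[A=5 B=18] open={R1,R2,R4,R5,R6,R7}
Step 9: reserve R8 A 4 -> on_hand[A=22 B=26] avail[A=1 B=18] open={R1,R2,R4,R5,R6,R7,R8}
Step 10: reserve R9 B 4 -> on_hand[A=22 B=26] avail[A=1 B=14] open={R1,R2,R4,R5,R6,R7,R8,R9}
Step 11: commit R9 -> on_hand[A=22 B=22] avail[A=1 B=14] open={R1,R2,R4,R5,R6,R7,R8}
Step 12: reserve R10 B 6 -> on_hand[A=22 B=22] avail[A=1 B=8] open={R1,R10,R2,R4,R5,R6,R7,R8}
Step 13: reserve R11 A 1 -> on_hand[A=22 B=22] avail[A=0 B=8] open={R1,R10,R11,R2,R4,R5,R6,R7,R8}
Final available[A] = 0

Answer: 0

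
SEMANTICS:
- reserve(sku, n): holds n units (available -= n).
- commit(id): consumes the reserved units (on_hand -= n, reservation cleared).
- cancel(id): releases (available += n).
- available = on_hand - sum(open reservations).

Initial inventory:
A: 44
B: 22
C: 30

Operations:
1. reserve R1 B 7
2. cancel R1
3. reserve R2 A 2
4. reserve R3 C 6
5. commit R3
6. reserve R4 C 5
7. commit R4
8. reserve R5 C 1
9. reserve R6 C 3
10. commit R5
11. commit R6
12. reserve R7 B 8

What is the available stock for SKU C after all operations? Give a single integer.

Answer: 15

Derivation:
Step 1: reserve R1 B 7 -> on_hand[A=44 B=22 C=30] avail[A=44 B=15 C=30] open={R1}
Step 2: cancel R1 -> on_hand[A=44 B=22 C=30] avail[A=44 B=22 C=30] open={}
Step 3: reserve R2 A 2 -> on_hand[A=44 B=22 C=30] avail[A=42 B=22 C=30] open={R2}
Step 4: reserve R3 C 6 -> on_hand[A=44 B=22 C=30] avail[A=42 B=22 C=24] open={R2,R3}
Step 5: commit R3 -> on_hand[A=44 B=22 C=24] avail[A=42 B=22 C=24] open={R2}
Step 6: reserve R4 C 5 -> on_hand[A=44 B=22 C=24] avail[A=42 B=22 C=19] open={R2,R4}
Step 7: commit R4 -> on_hand[A=44 B=22 C=19] avail[A=42 B=22 C=19] open={R2}
Step 8: reserve R5 C 1 -> on_hand[A=44 B=22 C=19] avail[A=42 B=22 C=18] open={R2,R5}
Step 9: reserve R6 C 3 -> on_hand[A=44 B=22 C=19] avail[A=42 B=22 C=15] open={R2,R5,R6}
Step 10: commit R5 -> on_hand[A=44 B=22 C=18] avail[A=42 B=22 C=15] open={R2,R6}
Step 11: commit R6 -> on_hand[A=44 B=22 C=15] avail[A=42 B=22 C=15] open={R2}
Step 12: reserve R7 B 8 -> on_hand[A=44 B=22 C=15] avail[A=42 B=14 C=15] open={R2,R7}
Final available[C] = 15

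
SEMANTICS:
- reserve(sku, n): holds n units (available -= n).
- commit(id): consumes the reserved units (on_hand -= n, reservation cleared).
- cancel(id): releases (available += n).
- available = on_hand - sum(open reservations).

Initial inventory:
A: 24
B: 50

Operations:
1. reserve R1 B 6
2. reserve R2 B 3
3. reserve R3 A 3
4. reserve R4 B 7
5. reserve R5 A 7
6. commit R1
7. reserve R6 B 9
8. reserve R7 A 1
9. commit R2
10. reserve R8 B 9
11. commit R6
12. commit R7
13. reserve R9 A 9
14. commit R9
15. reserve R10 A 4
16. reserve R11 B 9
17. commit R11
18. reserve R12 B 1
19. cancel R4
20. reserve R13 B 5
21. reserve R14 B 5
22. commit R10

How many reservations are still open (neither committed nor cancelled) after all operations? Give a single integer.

Step 1: reserve R1 B 6 -> on_hand[A=24 B=50] avail[A=24 B=44] open={R1}
Step 2: reserve R2 B 3 -> on_hand[A=24 B=50] avail[A=24 B=41] open={R1,R2}
Step 3: reserve R3 A 3 -> on_hand[A=24 B=50] avail[A=21 B=41] open={R1,R2,R3}
Step 4: reserve R4 B 7 -> on_hand[A=24 B=50] avail[A=21 B=34] open={R1,R2,R3,R4}
Step 5: reserve R5 A 7 -> on_hand[A=24 B=50] avail[A=14 B=34] open={R1,R2,R3,R4,R5}
Step 6: commit R1 -> on_hand[A=24 B=44] avail[A=14 B=34] open={R2,R3,R4,R5}
Step 7: reserve R6 B 9 -> on_hand[A=24 B=44] avail[A=14 B=25] open={R2,R3,R4,R5,R6}
Step 8: reserve R7 A 1 -> on_hand[A=24 B=44] avail[A=13 B=25] open={R2,R3,R4,R5,R6,R7}
Step 9: commit R2 -> on_hand[A=24 B=41] avail[A=13 B=25] open={R3,R4,R5,R6,R7}
Step 10: reserve R8 B 9 -> on_hand[A=24 B=41] avail[A=13 B=16] open={R3,R4,R5,R6,R7,R8}
Step 11: commit R6 -> on_hand[A=24 B=32] avail[A=13 B=16] open={R3,R4,R5,R7,R8}
Step 12: commit R7 -> on_hand[A=23 B=32] avail[A=13 B=16] open={R3,R4,R5,R8}
Step 13: reserve R9 A 9 -> on_hand[A=23 B=32] avail[A=4 B=16] open={R3,R4,R5,R8,R9}
Step 14: commit R9 -> on_hand[A=14 B=32] avail[A=4 B=16] open={R3,R4,R5,R8}
Step 15: reserve R10 A 4 -> on_hand[A=14 B=32] avail[A=0 B=16] open={R10,R3,R4,R5,R8}
Step 16: reserve R11 B 9 -> on_hand[A=14 B=32] avail[A=0 B=7] open={R10,R11,R3,R4,R5,R8}
Step 17: commit R11 -> on_hand[A=14 B=23] avail[A=0 B=7] open={R10,R3,R4,R5,R8}
Step 18: reserve R12 B 1 -> on_hand[A=14 B=23] avail[A=0 B=6] open={R10,R12,R3,R4,R5,R8}
Step 19: cancel R4 -> on_hand[A=14 B=23] avail[A=0 B=13] open={R10,R12,R3,R5,R8}
Step 20: reserve R13 B 5 -> on_hand[A=14 B=23] avail[A=0 B=8] open={R10,R12,R13,R3,R5,R8}
Step 21: reserve R14 B 5 -> on_hand[A=14 B=23] avail[A=0 B=3] open={R10,R12,R13,R14,R3,R5,R8}
Step 22: commit R10 -> on_hand[A=10 B=23] avail[A=0 B=3] open={R12,R13,R14,R3,R5,R8}
Open reservations: ['R12', 'R13', 'R14', 'R3', 'R5', 'R8'] -> 6

Answer: 6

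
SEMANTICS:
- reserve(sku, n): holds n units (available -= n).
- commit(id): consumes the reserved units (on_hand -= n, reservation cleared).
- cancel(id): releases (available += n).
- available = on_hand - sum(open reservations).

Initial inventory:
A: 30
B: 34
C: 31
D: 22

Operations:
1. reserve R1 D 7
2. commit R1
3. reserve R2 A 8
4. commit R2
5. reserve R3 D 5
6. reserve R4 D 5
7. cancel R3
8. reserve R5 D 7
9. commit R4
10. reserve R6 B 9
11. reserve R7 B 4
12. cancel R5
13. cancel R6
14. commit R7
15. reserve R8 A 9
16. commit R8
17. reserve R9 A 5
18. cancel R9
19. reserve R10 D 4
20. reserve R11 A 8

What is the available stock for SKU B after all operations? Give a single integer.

Answer: 30

Derivation:
Step 1: reserve R1 D 7 -> on_hand[A=30 B=34 C=31 D=22] avail[A=30 B=34 C=31 D=15] open={R1}
Step 2: commit R1 -> on_hand[A=30 B=34 C=31 D=15] avail[A=30 B=34 C=31 D=15] open={}
Step 3: reserve R2 A 8 -> on_hand[A=30 B=34 C=31 D=15] avail[A=22 B=34 C=31 D=15] open={R2}
Step 4: commit R2 -> on_hand[A=22 B=34 C=31 D=15] avail[A=22 B=34 C=31 D=15] open={}
Step 5: reserve R3 D 5 -> on_hand[A=22 B=34 C=31 D=15] avail[A=22 B=34 C=31 D=10] open={R3}
Step 6: reserve R4 D 5 -> on_hand[A=22 B=34 C=31 D=15] avail[A=22 B=34 C=31 D=5] open={R3,R4}
Step 7: cancel R3 -> on_hand[A=22 B=34 C=31 D=15] avail[A=22 B=34 C=31 D=10] open={R4}
Step 8: reserve R5 D 7 -> on_hand[A=22 B=34 C=31 D=15] avail[A=22 B=34 C=31 D=3] open={R4,R5}
Step 9: commit R4 -> on_hand[A=22 B=34 C=31 D=10] avail[A=22 B=34 C=31 D=3] open={R5}
Step 10: reserve R6 B 9 -> on_hand[A=22 B=34 C=31 D=10] avail[A=22 B=25 C=31 D=3] open={R5,R6}
Step 11: reserve R7 B 4 -> on_hand[A=22 B=34 C=31 D=10] avail[A=22 B=21 C=31 D=3] open={R5,R6,R7}
Step 12: cancel R5 -> on_hand[A=22 B=34 C=31 D=10] avail[A=22 B=21 C=31 D=10] open={R6,R7}
Step 13: cancel R6 -> on_hand[A=22 B=34 C=31 D=10] avail[A=22 B=30 C=31 D=10] open={R7}
Step 14: commit R7 -> on_hand[A=22 B=30 C=31 D=10] avail[A=22 B=30 C=31 D=10] open={}
Step 15: reserve R8 A 9 -> on_hand[A=22 B=30 C=31 D=10] avail[A=13 B=30 C=31 D=10] open={R8}
Step 16: commit R8 -> on_hand[A=13 B=30 C=31 D=10] avail[A=13 B=30 C=31 D=10] open={}
Step 17: reserve R9 A 5 -> on_hand[A=13 B=30 C=31 D=10] avail[A=8 B=30 C=31 D=10] open={R9}
Step 18: cancel R9 -> on_hand[A=13 B=30 C=31 D=10] avail[A=13 B=30 C=31 D=10] open={}
Step 19: reserve R10 D 4 -> on_hand[A=13 B=30 C=31 D=10] avail[A=13 B=30 C=31 D=6] open={R10}
Step 20: reserve R11 A 8 -> on_hand[A=13 B=30 C=31 D=10] avail[A=5 B=30 C=31 D=6] open={R10,R11}
Final available[B] = 30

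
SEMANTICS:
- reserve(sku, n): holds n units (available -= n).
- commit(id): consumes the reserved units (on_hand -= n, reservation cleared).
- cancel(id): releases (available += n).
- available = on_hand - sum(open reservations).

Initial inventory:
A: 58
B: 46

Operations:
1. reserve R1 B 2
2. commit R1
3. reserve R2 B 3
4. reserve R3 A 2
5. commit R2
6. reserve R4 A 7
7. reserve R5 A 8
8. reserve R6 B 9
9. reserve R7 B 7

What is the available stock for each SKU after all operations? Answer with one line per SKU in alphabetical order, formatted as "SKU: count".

Answer: A: 41
B: 25

Derivation:
Step 1: reserve R1 B 2 -> on_hand[A=58 B=46] avail[A=58 B=44] open={R1}
Step 2: commit R1 -> on_hand[A=58 B=44] avail[A=58 B=44] open={}
Step 3: reserve R2 B 3 -> on_hand[A=58 B=44] avail[A=58 B=41] open={R2}
Step 4: reserve R3 A 2 -> on_hand[A=58 B=44] avail[A=56 B=41] open={R2,R3}
Step 5: commit R2 -> on_hand[A=58 B=41] avail[A=56 B=41] open={R3}
Step 6: reserve R4 A 7 -> on_hand[A=58 B=41] avail[A=49 B=41] open={R3,R4}
Step 7: reserve R5 A 8 -> on_hand[A=58 B=41] avail[A=41 B=41] open={R3,R4,R5}
Step 8: reserve R6 B 9 -> on_hand[A=58 B=41] avail[A=41 B=32] open={R3,R4,R5,R6}
Step 9: reserve R7 B 7 -> on_hand[A=58 B=41] avail[A=41 B=25] open={R3,R4,R5,R6,R7}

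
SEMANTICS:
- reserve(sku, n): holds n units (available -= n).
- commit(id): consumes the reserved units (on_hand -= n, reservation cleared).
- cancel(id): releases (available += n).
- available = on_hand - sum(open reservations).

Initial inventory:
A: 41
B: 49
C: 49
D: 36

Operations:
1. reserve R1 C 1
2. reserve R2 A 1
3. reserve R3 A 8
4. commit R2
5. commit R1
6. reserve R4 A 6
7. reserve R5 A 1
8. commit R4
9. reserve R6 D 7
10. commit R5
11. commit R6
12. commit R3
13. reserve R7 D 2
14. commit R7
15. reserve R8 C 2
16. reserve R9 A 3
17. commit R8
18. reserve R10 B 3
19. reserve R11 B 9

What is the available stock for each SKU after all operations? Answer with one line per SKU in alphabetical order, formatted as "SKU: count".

Answer: A: 22
B: 37
C: 46
D: 27

Derivation:
Step 1: reserve R1 C 1 -> on_hand[A=41 B=49 C=49 D=36] avail[A=41 B=49 C=48 D=36] open={R1}
Step 2: reserve R2 A 1 -> on_hand[A=41 B=49 C=49 D=36] avail[A=40 B=49 C=48 D=36] open={R1,R2}
Step 3: reserve R3 A 8 -> on_hand[A=41 B=49 C=49 D=36] avail[A=32 B=49 C=48 D=36] open={R1,R2,R3}
Step 4: commit R2 -> on_hand[A=40 B=49 C=49 D=36] avail[A=32 B=49 C=48 D=36] open={R1,R3}
Step 5: commit R1 -> on_hand[A=40 B=49 C=48 D=36] avail[A=32 B=49 C=48 D=36] open={R3}
Step 6: reserve R4 A 6 -> on_hand[A=40 B=49 C=48 D=36] avail[A=26 B=49 C=48 D=36] open={R3,R4}
Step 7: reserve R5 A 1 -> on_hand[A=40 B=49 C=48 D=36] avail[A=25 B=49 C=48 D=36] open={R3,R4,R5}
Step 8: commit R4 -> on_hand[A=34 B=49 C=48 D=36] avail[A=25 B=49 C=48 D=36] open={R3,R5}
Step 9: reserve R6 D 7 -> on_hand[A=34 B=49 C=48 D=36] avail[A=25 B=49 C=48 D=29] open={R3,R5,R6}
Step 10: commit R5 -> on_hand[A=33 B=49 C=48 D=36] avail[A=25 B=49 C=48 D=29] open={R3,R6}
Step 11: commit R6 -> on_hand[A=33 B=49 C=48 D=29] avail[A=25 B=49 C=48 D=29] open={R3}
Step 12: commit R3 -> on_hand[A=25 B=49 C=48 D=29] avail[A=25 B=49 C=48 D=29] open={}
Step 13: reserve R7 D 2 -> on_hand[A=25 B=49 C=48 D=29] avail[A=25 B=49 C=48 D=27] open={R7}
Step 14: commit R7 -> on_hand[A=25 B=49 C=48 D=27] avail[A=25 B=49 C=48 D=27] open={}
Step 15: reserve R8 C 2 -> on_hand[A=25 B=49 C=48 D=27] avail[A=25 B=49 C=46 D=27] open={R8}
Step 16: reserve R9 A 3 -> on_hand[A=25 B=49 C=48 D=27] avail[A=22 B=49 C=46 D=27] open={R8,R9}
Step 17: commit R8 -> on_hand[A=25 B=49 C=46 D=27] avail[A=22 B=49 C=46 D=27] open={R9}
Step 18: reserve R10 B 3 -> on_hand[A=25 B=49 C=46 D=27] avail[A=22 B=46 C=46 D=27] open={R10,R9}
Step 19: reserve R11 B 9 -> on_hand[A=25 B=49 C=46 D=27] avail[A=22 B=37 C=46 D=27] open={R10,R11,R9}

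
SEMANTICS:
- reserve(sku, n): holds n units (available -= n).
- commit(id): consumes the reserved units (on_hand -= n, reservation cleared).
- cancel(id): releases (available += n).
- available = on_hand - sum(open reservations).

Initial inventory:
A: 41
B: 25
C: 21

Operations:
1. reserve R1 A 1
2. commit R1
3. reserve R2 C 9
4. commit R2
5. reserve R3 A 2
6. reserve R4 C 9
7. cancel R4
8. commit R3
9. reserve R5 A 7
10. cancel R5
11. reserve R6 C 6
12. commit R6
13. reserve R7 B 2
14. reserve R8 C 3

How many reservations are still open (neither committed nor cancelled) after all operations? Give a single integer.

Answer: 2

Derivation:
Step 1: reserve R1 A 1 -> on_hand[A=41 B=25 C=21] avail[A=40 B=25 C=21] open={R1}
Step 2: commit R1 -> on_hand[A=40 B=25 C=21] avail[A=40 B=25 C=21] open={}
Step 3: reserve R2 C 9 -> on_hand[A=40 B=25 C=21] avail[A=40 B=25 C=12] open={R2}
Step 4: commit R2 -> on_hand[A=40 B=25 C=12] avail[A=40 B=25 C=12] open={}
Step 5: reserve R3 A 2 -> on_hand[A=40 B=25 C=12] avail[A=38 B=25 C=12] open={R3}
Step 6: reserve R4 C 9 -> on_hand[A=40 B=25 C=12] avail[A=38 B=25 C=3] open={R3,R4}
Step 7: cancel R4 -> on_hand[A=40 B=25 C=12] avail[A=38 B=25 C=12] open={R3}
Step 8: commit R3 -> on_hand[A=38 B=25 C=12] avail[A=38 B=25 C=12] open={}
Step 9: reserve R5 A 7 -> on_hand[A=38 B=25 C=12] avail[A=31 B=25 C=12] open={R5}
Step 10: cancel R5 -> on_hand[A=38 B=25 C=12] avail[A=38 B=25 C=12] open={}
Step 11: reserve R6 C 6 -> on_hand[A=38 B=25 C=12] avail[A=38 B=25 C=6] open={R6}
Step 12: commit R6 -> on_hand[A=38 B=25 C=6] avail[A=38 B=25 C=6] open={}
Step 13: reserve R7 B 2 -> on_hand[A=38 B=25 C=6] avail[A=38 B=23 C=6] open={R7}
Step 14: reserve R8 C 3 -> on_hand[A=38 B=25 C=6] avail[A=38 B=23 C=3] open={R7,R8}
Open reservations: ['R7', 'R8'] -> 2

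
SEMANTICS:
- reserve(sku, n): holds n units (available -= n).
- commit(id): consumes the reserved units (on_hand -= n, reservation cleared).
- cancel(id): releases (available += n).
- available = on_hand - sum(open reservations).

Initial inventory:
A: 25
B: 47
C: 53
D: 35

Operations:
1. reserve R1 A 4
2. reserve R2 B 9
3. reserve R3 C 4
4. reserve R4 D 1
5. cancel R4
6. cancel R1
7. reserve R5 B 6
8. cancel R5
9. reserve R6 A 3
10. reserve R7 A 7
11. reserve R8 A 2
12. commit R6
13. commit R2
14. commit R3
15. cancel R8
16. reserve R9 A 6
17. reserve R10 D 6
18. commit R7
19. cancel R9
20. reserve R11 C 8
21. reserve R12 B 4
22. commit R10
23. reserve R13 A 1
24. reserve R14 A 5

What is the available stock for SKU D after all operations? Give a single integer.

Step 1: reserve R1 A 4 -> on_hand[A=25 B=47 C=53 D=35] avail[A=21 B=47 C=53 D=35] open={R1}
Step 2: reserve R2 B 9 -> on_hand[A=25 B=47 C=53 D=35] avail[A=21 B=38 C=53 D=35] open={R1,R2}
Step 3: reserve R3 C 4 -> on_hand[A=25 B=47 C=53 D=35] avail[A=21 B=38 C=49 D=35] open={R1,R2,R3}
Step 4: reserve R4 D 1 -> on_hand[A=25 B=47 C=53 D=35] avail[A=21 B=38 C=49 D=34] open={R1,R2,R3,R4}
Step 5: cancel R4 -> on_hand[A=25 B=47 C=53 D=35] avail[A=21 B=38 C=49 D=35] open={R1,R2,R3}
Step 6: cancel R1 -> on_hand[A=25 B=47 C=53 D=35] avail[A=25 B=38 C=49 D=35] open={R2,R3}
Step 7: reserve R5 B 6 -> on_hand[A=25 B=47 C=53 D=35] avail[A=25 B=32 C=49 D=35] open={R2,R3,R5}
Step 8: cancel R5 -> on_hand[A=25 B=47 C=53 D=35] avail[A=25 B=38 C=49 D=35] open={R2,R3}
Step 9: reserve R6 A 3 -> on_hand[A=25 B=47 C=53 D=35] avail[A=22 B=38 C=49 D=35] open={R2,R3,R6}
Step 10: reserve R7 A 7 -> on_hand[A=25 B=47 C=53 D=35] avail[A=15 B=38 C=49 D=35] open={R2,R3,R6,R7}
Step 11: reserve R8 A 2 -> on_hand[A=25 B=47 C=53 D=35] avail[A=13 B=38 C=49 D=35] open={R2,R3,R6,R7,R8}
Step 12: commit R6 -> on_hand[A=22 B=47 C=53 D=35] avail[A=13 B=38 C=49 D=35] open={R2,R3,R7,R8}
Step 13: commit R2 -> on_hand[A=22 B=38 C=53 D=35] avail[A=13 B=38 C=49 D=35] open={R3,R7,R8}
Step 14: commit R3 -> on_hand[A=22 B=38 C=49 D=35] avail[A=13 B=38 C=49 D=35] open={R7,R8}
Step 15: cancel R8 -> on_hand[A=22 B=38 C=49 D=35] avail[A=15 B=38 C=49 D=35] open={R7}
Step 16: reserve R9 A 6 -> on_hand[A=22 B=38 C=49 D=35] avail[A=9 B=38 C=49 D=35] open={R7,R9}
Step 17: reserve R10 D 6 -> on_hand[A=22 B=38 C=49 D=35] avail[A=9 B=38 C=49 D=29] open={R10,R7,R9}
Step 18: commit R7 -> on_hand[A=15 B=38 C=49 D=35] avail[A=9 B=38 C=49 D=29] open={R10,R9}
Step 19: cancel R9 -> on_hand[A=15 B=38 C=49 D=35] avail[A=15 B=38 C=49 D=29] open={R10}
Step 20: reserve R11 C 8 -> on_hand[A=15 B=38 C=49 D=35] avail[A=15 B=38 C=41 D=29] open={R10,R11}
Step 21: reserve R12 B 4 -> on_hand[A=15 B=38 C=49 D=35] avail[A=15 B=34 C=41 D=29] open={R10,R11,R12}
Step 22: commit R10 -> on_hand[A=15 B=38 C=49 D=29] avail[A=15 B=34 C=41 D=29] open={R11,R12}
Step 23: reserve R13 A 1 -> on_hand[A=15 B=38 C=49 D=29] avail[A=14 B=34 C=41 D=29] open={R11,R12,R13}
Step 24: reserve R14 A 5 -> on_hand[A=15 B=38 C=49 D=29] avail[A=9 B=34 C=41 D=29] open={R11,R12,R13,R14}
Final available[D] = 29

Answer: 29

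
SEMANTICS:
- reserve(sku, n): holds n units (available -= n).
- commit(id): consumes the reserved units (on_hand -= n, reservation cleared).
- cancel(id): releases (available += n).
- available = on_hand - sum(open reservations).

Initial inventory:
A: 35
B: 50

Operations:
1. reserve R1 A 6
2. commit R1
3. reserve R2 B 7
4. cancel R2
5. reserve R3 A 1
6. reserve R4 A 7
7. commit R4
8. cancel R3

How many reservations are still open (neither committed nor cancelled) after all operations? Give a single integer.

Answer: 0

Derivation:
Step 1: reserve R1 A 6 -> on_hand[A=35 B=50] avail[A=29 B=50] open={R1}
Step 2: commit R1 -> on_hand[A=29 B=50] avail[A=29 B=50] open={}
Step 3: reserve R2 B 7 -> on_hand[A=29 B=50] avail[A=29 B=43] open={R2}
Step 4: cancel R2 -> on_hand[A=29 B=50] avail[A=29 B=50] open={}
Step 5: reserve R3 A 1 -> on_hand[A=29 B=50] avail[A=28 B=50] open={R3}
Step 6: reserve R4 A 7 -> on_hand[A=29 B=50] avail[A=21 B=50] open={R3,R4}
Step 7: commit R4 -> on_hand[A=22 B=50] avail[A=21 B=50] open={R3}
Step 8: cancel R3 -> on_hand[A=22 B=50] avail[A=22 B=50] open={}
Open reservations: [] -> 0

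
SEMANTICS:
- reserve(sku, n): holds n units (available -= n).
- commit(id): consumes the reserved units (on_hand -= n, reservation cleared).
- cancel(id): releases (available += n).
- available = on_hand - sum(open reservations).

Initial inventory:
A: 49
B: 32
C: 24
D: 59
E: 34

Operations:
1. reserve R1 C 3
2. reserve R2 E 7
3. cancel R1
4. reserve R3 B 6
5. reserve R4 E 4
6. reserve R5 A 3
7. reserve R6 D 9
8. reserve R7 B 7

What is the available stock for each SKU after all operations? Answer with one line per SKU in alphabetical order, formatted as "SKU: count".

Step 1: reserve R1 C 3 -> on_hand[A=49 B=32 C=24 D=59 E=34] avail[A=49 B=32 C=21 D=59 E=34] open={R1}
Step 2: reserve R2 E 7 -> on_hand[A=49 B=32 C=24 D=59 E=34] avail[A=49 B=32 C=21 D=59 E=27] open={R1,R2}
Step 3: cancel R1 -> on_hand[A=49 B=32 C=24 D=59 E=34] avail[A=49 B=32 C=24 D=59 E=27] open={R2}
Step 4: reserve R3 B 6 -> on_hand[A=49 B=32 C=24 D=59 E=34] avail[A=49 B=26 C=24 D=59 E=27] open={R2,R3}
Step 5: reserve R4 E 4 -> on_hand[A=49 B=32 C=24 D=59 E=34] avail[A=49 B=26 C=24 D=59 E=23] open={R2,R3,R4}
Step 6: reserve R5 A 3 -> on_hand[A=49 B=32 C=24 D=59 E=34] avail[A=46 B=26 C=24 D=59 E=23] open={R2,R3,R4,R5}
Step 7: reserve R6 D 9 -> on_hand[A=49 B=32 C=24 D=59 E=34] avail[A=46 B=26 C=24 D=50 E=23] open={R2,R3,R4,R5,R6}
Step 8: reserve R7 B 7 -> on_hand[A=49 B=32 C=24 D=59 E=34] avail[A=46 B=19 C=24 D=50 E=23] open={R2,R3,R4,R5,R6,R7}

Answer: A: 46
B: 19
C: 24
D: 50
E: 23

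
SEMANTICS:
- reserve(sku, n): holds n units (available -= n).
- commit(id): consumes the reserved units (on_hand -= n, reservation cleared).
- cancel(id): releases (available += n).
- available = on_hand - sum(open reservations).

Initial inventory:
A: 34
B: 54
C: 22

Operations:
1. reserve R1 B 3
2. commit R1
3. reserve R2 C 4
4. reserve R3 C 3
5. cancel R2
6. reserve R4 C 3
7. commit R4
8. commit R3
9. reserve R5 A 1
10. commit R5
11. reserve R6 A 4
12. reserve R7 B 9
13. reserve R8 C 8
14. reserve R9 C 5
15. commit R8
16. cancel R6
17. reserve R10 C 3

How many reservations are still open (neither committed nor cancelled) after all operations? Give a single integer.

Step 1: reserve R1 B 3 -> on_hand[A=34 B=54 C=22] avail[A=34 B=51 C=22] open={R1}
Step 2: commit R1 -> on_hand[A=34 B=51 C=22] avail[A=34 B=51 C=22] open={}
Step 3: reserve R2 C 4 -> on_hand[A=34 B=51 C=22] avail[A=34 B=51 C=18] open={R2}
Step 4: reserve R3 C 3 -> on_hand[A=34 B=51 C=22] avail[A=34 B=51 C=15] open={R2,R3}
Step 5: cancel R2 -> on_hand[A=34 B=51 C=22] avail[A=34 B=51 C=19] open={R3}
Step 6: reserve R4 C 3 -> on_hand[A=34 B=51 C=22] avail[A=34 B=51 C=16] open={R3,R4}
Step 7: commit R4 -> on_hand[A=34 B=51 C=19] avail[A=34 B=51 C=16] open={R3}
Step 8: commit R3 -> on_hand[A=34 B=51 C=16] avail[A=34 B=51 C=16] open={}
Step 9: reserve R5 A 1 -> on_hand[A=34 B=51 C=16] avail[A=33 B=51 C=16] open={R5}
Step 10: commit R5 -> on_hand[A=33 B=51 C=16] avail[A=33 B=51 C=16] open={}
Step 11: reserve R6 A 4 -> on_hand[A=33 B=51 C=16] avail[A=29 B=51 C=16] open={R6}
Step 12: reserve R7 B 9 -> on_hand[A=33 B=51 C=16] avail[A=29 B=42 C=16] open={R6,R7}
Step 13: reserve R8 C 8 -> on_hand[A=33 B=51 C=16] avail[A=29 B=42 C=8] open={R6,R7,R8}
Step 14: reserve R9 C 5 -> on_hand[A=33 B=51 C=16] avail[A=29 B=42 C=3] open={R6,R7,R8,R9}
Step 15: commit R8 -> on_hand[A=33 B=51 C=8] avail[A=29 B=42 C=3] open={R6,R7,R9}
Step 16: cancel R6 -> on_hand[A=33 B=51 C=8] avail[A=33 B=42 C=3] open={R7,R9}
Step 17: reserve R10 C 3 -> on_hand[A=33 B=51 C=8] avail[A=33 B=42 C=0] open={R10,R7,R9}
Open reservations: ['R10', 'R7', 'R9'] -> 3

Answer: 3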